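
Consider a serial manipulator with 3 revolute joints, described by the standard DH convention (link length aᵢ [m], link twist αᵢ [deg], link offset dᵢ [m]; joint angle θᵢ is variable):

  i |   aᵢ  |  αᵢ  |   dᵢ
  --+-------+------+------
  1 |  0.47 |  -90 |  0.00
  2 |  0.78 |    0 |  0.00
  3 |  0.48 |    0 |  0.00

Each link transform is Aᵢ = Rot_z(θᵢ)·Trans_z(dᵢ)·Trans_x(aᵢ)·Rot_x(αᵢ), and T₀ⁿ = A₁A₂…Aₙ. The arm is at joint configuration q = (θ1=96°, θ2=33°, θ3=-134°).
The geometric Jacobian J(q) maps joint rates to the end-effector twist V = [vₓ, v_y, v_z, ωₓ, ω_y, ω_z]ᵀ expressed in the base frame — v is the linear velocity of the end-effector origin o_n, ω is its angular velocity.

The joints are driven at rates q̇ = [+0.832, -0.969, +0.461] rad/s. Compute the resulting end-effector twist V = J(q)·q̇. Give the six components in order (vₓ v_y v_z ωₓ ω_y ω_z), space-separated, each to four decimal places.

o_n = [-0.1079, 1.0269, 0.0464]
J₁: ẑ×o_n = [-1.0269, -0.1079, 0.0000], ω = ẑ
J2: z=[-0.9945, -0.1045, 0.0000] o=[-0.0491, 0.4674, 0.0000] → [-0.0048, 0.0461, -0.5626, -0.9945, -0.1045, 0.0000]
J3: z=[-0.9945, -0.1045, 0.0000] o=[-0.1175, 1.1180, -0.4248] → [-0.0493, 0.4686, 0.0916, -0.9945, -0.1045, 0.0000]
V = J·q̇ = [-0.8724, 0.0815, 0.5874, 0.5052, 0.0531, 0.8320]

-0.8724 0.0815 0.5874 0.5052 0.0531 0.8320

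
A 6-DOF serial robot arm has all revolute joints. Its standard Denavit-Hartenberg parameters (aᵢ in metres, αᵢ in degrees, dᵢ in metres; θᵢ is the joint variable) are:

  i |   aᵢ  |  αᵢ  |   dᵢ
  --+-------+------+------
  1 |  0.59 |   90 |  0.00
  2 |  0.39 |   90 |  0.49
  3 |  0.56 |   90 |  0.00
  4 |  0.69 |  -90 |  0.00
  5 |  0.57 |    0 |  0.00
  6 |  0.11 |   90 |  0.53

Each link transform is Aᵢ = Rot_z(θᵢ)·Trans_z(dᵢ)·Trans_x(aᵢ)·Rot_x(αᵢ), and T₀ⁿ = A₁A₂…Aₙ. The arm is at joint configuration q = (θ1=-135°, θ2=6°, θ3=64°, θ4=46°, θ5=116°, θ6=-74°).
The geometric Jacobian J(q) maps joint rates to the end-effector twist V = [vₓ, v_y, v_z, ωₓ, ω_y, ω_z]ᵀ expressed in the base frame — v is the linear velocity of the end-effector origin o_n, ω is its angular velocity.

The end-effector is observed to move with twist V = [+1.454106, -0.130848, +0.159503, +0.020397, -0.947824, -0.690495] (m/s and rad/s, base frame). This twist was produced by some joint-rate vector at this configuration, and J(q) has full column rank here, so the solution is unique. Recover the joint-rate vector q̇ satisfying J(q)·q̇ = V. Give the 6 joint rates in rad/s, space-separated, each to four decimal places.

o_n = [-1.4150, 0.3292, -0.7290]
J₁: ẑ×o_n = [-0.3292, -1.4150, 0.0000], ω = ẑ
J2: z=[-0.7071, 0.7071, 0.0000] o=[-0.4172, -0.4172, 0.0000] → [-0.5155, -0.5155, 0.1778, -0.7071, 0.7071, 0.0000]
J3: z=[-0.0739, -0.0739, -0.9945] o=[-1.0379, -0.3450, 0.0408] → [0.7273, 0.3181, -0.0777, -0.0739, -0.0739, -0.9945]
J4: z=[-0.3221, -0.9420, 0.0939] o=[-1.5665, -0.1617, 0.0664] → [0.7032, -0.2420, -0.0154, -0.3221, -0.9420, 0.0939]
J5: z=[0.6276, -0.2868, -0.7238] o=[-2.0555, -0.0415, -0.4052] → [0.3611, -0.2604, 0.4163, 0.6276, -0.2868, -0.7238]
J6: z=[0.6276, -0.2868, -0.7238] o=[-1.7134, 0.3976, -0.2826] → [0.0785, 0.0642, 0.0426, 0.6276, -0.2868, -0.7238]
q̇ = J⁺·V = [0.1270, -0.3730, 0.8510, 0.6460, 0.8030, -0.7590]

0.1270 -0.3730 0.8510 0.6460 0.8030 -0.7590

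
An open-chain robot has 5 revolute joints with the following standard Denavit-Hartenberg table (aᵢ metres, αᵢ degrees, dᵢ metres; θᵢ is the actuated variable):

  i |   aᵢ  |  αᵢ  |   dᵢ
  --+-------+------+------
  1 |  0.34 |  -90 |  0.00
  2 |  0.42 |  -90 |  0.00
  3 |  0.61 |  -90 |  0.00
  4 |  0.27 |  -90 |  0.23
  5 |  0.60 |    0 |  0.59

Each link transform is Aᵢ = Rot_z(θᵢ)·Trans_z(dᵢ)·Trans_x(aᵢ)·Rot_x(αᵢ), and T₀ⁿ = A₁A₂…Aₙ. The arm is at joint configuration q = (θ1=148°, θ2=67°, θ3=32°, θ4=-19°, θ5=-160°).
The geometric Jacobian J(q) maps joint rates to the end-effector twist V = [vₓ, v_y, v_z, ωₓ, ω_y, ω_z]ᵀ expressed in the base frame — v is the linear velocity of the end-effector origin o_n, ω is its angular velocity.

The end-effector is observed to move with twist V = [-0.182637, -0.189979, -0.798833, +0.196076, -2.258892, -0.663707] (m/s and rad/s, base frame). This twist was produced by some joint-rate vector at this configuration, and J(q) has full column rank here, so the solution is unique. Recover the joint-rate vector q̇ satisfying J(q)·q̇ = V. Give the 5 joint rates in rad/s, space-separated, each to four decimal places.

0.2130 0.8370 0.7730 -0.9720 -0.8720

o_n = [-0.6658, 1.1788, -0.3282]
J₁: ẑ×o_n = [-1.1788, -0.6658, 0.0000], ω = ẑ
J2: z=[-0.5299, -0.8480, 0.0000] o=[-0.2883, 0.1802, 0.0000] → [0.2784, -0.1739, -0.8493, -0.5299, -0.8480, 0.0000]
J3: z=[0.7806, -0.4878, -0.3907] o=[-0.4275, 0.2671, -0.3866] → [0.3278, 0.0475, 0.5955, 0.7806, -0.4878, -0.3907]
J4: z=[0.6250, 0.6095, 0.4878] o=[-0.4276, 0.6484, -0.8628] → [0.0670, -0.4503, 0.4767, 0.6250, 0.6095, 0.4878]
J5: z=[-0.7382, 0.6647, 0.1153] o=[-0.2153, 0.9052, -0.9842] → [0.4045, 0.4323, 0.0975, -0.7382, 0.6647, 0.1153]
q̇ = J⁺·V = [0.2130, 0.8370, 0.7730, -0.9720, -0.8720]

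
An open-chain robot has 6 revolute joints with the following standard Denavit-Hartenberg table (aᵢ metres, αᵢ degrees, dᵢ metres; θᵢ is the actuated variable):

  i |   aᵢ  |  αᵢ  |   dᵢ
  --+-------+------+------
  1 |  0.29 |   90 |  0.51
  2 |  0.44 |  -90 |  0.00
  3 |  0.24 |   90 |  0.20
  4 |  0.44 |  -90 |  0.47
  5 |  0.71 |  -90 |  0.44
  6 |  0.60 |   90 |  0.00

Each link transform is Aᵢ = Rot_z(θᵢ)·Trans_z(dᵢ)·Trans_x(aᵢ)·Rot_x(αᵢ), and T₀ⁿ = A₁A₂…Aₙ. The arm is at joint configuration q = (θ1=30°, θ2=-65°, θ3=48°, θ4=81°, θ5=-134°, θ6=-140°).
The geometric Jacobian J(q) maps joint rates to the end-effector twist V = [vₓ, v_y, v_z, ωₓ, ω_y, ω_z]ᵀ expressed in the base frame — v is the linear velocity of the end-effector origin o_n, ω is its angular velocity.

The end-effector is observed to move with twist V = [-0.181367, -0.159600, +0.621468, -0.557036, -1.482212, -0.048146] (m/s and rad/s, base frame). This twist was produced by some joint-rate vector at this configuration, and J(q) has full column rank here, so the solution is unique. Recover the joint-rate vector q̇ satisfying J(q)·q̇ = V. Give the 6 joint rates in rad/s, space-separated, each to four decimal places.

-0.2980 0.5140 -0.4480 0.4360 0.7650 -0.9500

o_n = [1.3388, -0.1875, 0.2473]
J₁: ẑ×o_n = [0.1875, 1.3388, -0.0000], ω = ẑ
J2: z=[0.5000, -0.8660, 0.0000] o=[0.2511, 0.1450, 0.5100] → [0.2275, 0.1313, 0.7757, 0.5000, -0.8660, 0.0000]
J3: z=[0.7849, 0.4532, 0.4226] o=[0.4122, 0.2380, 0.1112] → [0.2415, 0.2848, -0.7538, 0.7849, 0.4532, 0.4226]
J4: z=[0.6066, -0.4225, -0.6735] o=[0.5388, 0.5170, 0.0502] → [-0.5578, -0.6584, -0.0894, 0.6066, -0.4225, -0.6735]
J5: z=[0.2479, -0.7044, 0.6651] o=[1.1562, 0.5694, -0.1244] → [0.2415, 0.0293, -0.0590, 0.2479, -0.7044, 0.6651]
J6: z=[0.9647, 0.1168, -0.2358] o=[1.2025, -0.2376, -0.3349] → [0.0798, -0.5938, 0.0324, 0.9647, 0.1168, -0.2358]
q̇ = J⁺·V = [-0.2980, 0.5140, -0.4480, 0.4360, 0.7650, -0.9500]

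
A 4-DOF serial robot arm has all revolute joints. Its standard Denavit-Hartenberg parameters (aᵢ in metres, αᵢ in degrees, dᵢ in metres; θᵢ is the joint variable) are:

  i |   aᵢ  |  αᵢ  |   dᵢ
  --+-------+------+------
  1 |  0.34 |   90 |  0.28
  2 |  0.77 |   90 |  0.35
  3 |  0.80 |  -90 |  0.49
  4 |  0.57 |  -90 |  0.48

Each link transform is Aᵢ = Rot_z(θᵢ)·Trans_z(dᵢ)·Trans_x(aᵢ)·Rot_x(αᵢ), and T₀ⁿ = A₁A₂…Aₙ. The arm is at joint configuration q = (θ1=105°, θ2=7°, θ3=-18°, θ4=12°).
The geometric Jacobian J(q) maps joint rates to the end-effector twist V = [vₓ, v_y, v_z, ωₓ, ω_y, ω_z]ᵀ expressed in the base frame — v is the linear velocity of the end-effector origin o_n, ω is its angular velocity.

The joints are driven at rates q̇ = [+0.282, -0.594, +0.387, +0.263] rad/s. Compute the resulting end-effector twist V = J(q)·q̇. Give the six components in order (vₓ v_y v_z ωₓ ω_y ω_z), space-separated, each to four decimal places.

-0.1519 -0.0526 -1.1893 -0.3652 0.0345 -0.0922

o_n = [-0.2935, 2.5905, 0.1805]
J₁: ẑ×o_n = [-2.5905, -0.2935, 0.0000], ω = ẑ
J2: z=[0.9659, 0.2588, 0.0000] o=[-0.0880, 0.3284, 0.2800] → [-0.0257, 0.0961, 2.2382, 0.9659, 0.2588, 0.0000]
J3: z=[-0.0315, 0.1177, -0.9925] o=[0.0523, 1.1572, 0.3738] → [1.3999, 0.3371, -0.0045, -0.0315, 0.1177, -0.9925]
J4: z=[0.8393, 0.5424, 0.0377] o=[-0.3974, 1.8804, -0.0198] → [0.0819, -0.1642, 0.5397, 0.8393, 0.5424, 0.0377]
V = J·q̇ = [-0.1519, -0.0526, -1.1893, -0.3652, 0.0345, -0.0922]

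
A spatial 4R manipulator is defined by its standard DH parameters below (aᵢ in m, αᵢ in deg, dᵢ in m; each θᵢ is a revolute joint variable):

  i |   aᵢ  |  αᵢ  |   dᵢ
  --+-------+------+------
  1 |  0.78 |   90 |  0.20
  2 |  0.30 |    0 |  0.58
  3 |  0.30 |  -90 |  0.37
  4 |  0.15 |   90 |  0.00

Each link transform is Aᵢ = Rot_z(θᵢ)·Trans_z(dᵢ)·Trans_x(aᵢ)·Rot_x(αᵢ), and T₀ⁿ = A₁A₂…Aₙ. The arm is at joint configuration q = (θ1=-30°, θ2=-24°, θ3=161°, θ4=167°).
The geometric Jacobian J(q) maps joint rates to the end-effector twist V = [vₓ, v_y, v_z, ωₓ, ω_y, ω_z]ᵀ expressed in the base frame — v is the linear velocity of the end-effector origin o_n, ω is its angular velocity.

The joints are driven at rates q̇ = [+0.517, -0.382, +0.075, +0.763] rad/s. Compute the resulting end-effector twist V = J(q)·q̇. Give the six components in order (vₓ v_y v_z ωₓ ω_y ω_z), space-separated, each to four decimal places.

o_n = [0.3573, -1.2643, 0.1829]
J₁: ẑ×o_n = [1.2643, 0.3573, -0.0000], ω = ẑ
J2: z=[-0.5000, -0.8660, 0.0000] o=[0.6755, -0.3900, 0.2000] → [0.0148, -0.0085, 0.1615, -0.5000, -0.8660, 0.0000]
J3: z=[-0.5000, -0.8660, 0.0000] o=[0.6228, -1.0293, 0.0780] → [-0.0909, 0.0525, -0.1125, -0.5000, -0.8660, 0.0000]
J4: z=[-0.5906, 0.3410, -0.7314] o=[0.2478, -1.2401, 0.2826] → [-0.0517, -0.1389, -0.0230, -0.5906, 0.3410, -0.7314]
V = J·q̇ = [0.6017, 0.0859, -0.0877, -0.2971, 0.5261, -0.0410]

0.6017 0.0859 -0.0877 -0.2971 0.5261 -0.0410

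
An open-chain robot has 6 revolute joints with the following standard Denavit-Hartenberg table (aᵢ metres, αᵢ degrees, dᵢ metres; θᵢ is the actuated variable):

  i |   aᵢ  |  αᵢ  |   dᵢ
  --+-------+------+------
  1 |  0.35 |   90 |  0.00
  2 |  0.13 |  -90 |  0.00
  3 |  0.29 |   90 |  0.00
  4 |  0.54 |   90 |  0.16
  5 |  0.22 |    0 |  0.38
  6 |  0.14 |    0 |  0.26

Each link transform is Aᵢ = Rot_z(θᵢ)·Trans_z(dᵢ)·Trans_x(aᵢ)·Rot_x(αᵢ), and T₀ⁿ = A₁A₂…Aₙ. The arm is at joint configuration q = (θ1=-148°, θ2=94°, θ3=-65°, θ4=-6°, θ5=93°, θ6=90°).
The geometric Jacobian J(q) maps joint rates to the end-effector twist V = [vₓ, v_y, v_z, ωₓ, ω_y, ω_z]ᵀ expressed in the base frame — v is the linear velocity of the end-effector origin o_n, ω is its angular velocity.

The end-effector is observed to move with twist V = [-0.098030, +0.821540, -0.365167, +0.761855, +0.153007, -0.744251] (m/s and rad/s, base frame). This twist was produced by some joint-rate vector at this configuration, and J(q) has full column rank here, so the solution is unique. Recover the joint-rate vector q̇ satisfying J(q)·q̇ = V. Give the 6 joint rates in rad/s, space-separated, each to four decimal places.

-0.4270 -0.4920 -0.0640 0.3330 -0.3460 -0.4700

o_n = [-1.2429, 0.0605, 0.0973]
J₁: ẑ×o_n = [-0.0605, -1.2429, 0.0000], ω = ẑ
J2: z=[-0.5299, 0.8480, 0.0000] o=[-0.2968, -0.1855, 0.0000] → [0.0825, 0.0515, 0.6720, -0.5299, 0.8480, 0.0000]
J3: z=[0.8460, 0.5286, -0.0698] o=[-0.2891, -0.1807, 0.1297] → [-0.0003, 0.0939, 0.7082, 0.8460, 0.5286, -0.0698]
J4: z=[-0.2776, 0.3249, -0.9041] o=[-0.4212, 0.0468, 0.2519] → [-0.0379, 0.7000, 0.2632, -0.2776, 0.3249, -0.9041]
J5: z=[-0.7938, -0.6077, 0.0253] o=[-0.7578, 0.4901, 0.3376] → [0.1569, -0.2031, 0.0462, -0.7938, -0.6077, 0.0253]
J6: z=[-0.7938, -0.6077, 0.0253] o=[-1.1142, 0.3222, 0.1437] → [0.0348, -0.0401, 0.1295, -0.7938, -0.6077, 0.0253]
q̇ = J⁺·V = [-0.4270, -0.4920, -0.0640, 0.3330, -0.3460, -0.4700]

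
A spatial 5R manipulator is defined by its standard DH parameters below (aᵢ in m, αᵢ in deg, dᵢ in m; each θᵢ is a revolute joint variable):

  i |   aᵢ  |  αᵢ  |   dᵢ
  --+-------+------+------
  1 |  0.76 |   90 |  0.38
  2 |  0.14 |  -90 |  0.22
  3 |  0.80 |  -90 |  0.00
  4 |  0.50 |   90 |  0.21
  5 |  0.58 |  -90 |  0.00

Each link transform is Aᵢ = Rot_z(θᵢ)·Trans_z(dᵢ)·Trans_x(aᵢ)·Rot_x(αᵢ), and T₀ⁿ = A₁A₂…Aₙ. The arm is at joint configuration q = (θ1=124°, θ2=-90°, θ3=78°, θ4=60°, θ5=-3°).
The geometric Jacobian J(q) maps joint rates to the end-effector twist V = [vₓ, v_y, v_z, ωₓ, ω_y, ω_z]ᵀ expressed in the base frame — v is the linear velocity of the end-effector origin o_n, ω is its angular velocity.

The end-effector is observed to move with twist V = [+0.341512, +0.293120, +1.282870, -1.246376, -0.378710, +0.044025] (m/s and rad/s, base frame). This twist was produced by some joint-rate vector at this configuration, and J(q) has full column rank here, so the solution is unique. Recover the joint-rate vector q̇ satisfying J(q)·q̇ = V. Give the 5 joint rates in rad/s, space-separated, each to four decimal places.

-0.5370 -0.7320 0.1630 0.6750 0.4400

o_n = [-0.8372, -0.7754, 0.1372]
J₁: ẑ×o_n = [0.7754, -0.8372, 0.0000], ω = ẑ
J2: z=[0.8290, 0.5592, 0.0000] o=[-0.4250, 0.6301, 0.3800] → [-0.1358, 0.2013, -0.9346, 0.8290, 0.5592, 0.0000]
J3: z=[-0.5592, 0.8290, 0.0000] o=[-0.2426, 0.7531, 0.2400] → [-0.0852, -0.0575, 1.3477, -0.5592, 0.8290, 0.0000]
J4: z=[-0.1724, -0.1163, 0.9781] o=[-0.8913, 0.3155, 0.0737] → [1.0596, 0.0639, 0.1943, -0.1724, -0.1163, 0.9781]
J5: z=[-0.9819, -0.0592, -0.1801] o=[-0.8881, -0.2046, 0.2271] → [-0.0974, -0.0974, 0.5634, -0.9819, -0.0592, -0.1801]
q̇ = J⁺·V = [-0.5370, -0.7320, 0.1630, 0.6750, 0.4400]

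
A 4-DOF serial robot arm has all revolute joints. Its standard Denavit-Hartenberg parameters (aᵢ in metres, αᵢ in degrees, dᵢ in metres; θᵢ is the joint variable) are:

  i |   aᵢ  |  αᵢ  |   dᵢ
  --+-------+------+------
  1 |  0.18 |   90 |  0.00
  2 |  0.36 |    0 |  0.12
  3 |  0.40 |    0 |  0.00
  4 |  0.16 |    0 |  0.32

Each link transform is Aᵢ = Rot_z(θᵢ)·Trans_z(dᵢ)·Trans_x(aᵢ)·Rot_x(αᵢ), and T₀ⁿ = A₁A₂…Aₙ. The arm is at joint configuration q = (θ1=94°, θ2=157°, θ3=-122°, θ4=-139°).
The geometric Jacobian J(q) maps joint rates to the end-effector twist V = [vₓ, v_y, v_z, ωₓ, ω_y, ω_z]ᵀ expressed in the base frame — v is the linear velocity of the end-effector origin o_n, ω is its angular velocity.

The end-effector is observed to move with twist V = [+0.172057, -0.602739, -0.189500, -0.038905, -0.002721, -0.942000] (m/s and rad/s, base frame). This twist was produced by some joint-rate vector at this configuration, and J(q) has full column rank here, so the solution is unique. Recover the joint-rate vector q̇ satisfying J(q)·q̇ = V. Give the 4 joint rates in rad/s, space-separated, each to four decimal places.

-0.9420 0.8760 -0.5730 -0.3420

o_n = [0.4293, 0.1679, 0.2148]
J₁: ẑ×o_n = [-0.1679, 0.4293, 0.0000], ω = ẑ
J2: z=[0.9976, 0.0698, 0.0000] o=[-0.0126, 0.1796, 0.0000] → [0.0150, -0.2143, -0.0424, 0.9976, 0.0698, 0.0000]
J3: z=[0.9976, 0.0698, 0.0000] o=[0.1303, -0.1426, 0.1407] → [0.0052, -0.0740, 0.2890, 0.9976, 0.0698, 0.0000]
J4: z=[0.9976, 0.0698, 0.0000] o=[0.1074, 0.1842, 0.3701] → [-0.0108, 0.1549, -0.0387, 0.9976, 0.0698, 0.0000]
q̇ = J⁺·V = [-0.9420, 0.8760, -0.5730, -0.3420]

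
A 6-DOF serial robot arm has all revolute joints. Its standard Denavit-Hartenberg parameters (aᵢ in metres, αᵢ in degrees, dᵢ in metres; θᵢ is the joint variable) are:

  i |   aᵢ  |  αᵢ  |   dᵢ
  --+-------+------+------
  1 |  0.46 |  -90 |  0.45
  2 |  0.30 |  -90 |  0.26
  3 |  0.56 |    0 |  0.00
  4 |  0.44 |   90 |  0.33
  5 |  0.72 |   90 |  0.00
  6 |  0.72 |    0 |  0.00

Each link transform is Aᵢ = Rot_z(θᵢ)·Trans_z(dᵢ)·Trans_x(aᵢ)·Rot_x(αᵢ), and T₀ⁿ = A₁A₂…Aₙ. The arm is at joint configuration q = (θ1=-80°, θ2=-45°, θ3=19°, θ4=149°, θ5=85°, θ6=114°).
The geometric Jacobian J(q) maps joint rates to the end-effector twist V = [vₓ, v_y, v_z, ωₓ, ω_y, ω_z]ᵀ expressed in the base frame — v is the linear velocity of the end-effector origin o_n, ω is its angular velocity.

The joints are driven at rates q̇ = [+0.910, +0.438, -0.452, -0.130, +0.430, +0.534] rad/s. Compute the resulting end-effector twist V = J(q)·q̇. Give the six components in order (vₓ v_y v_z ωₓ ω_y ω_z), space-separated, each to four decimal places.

1.5836 -0.5111 0.3360 -0.2219 0.7216 1.0497

o_n = [-0.4208, -1.4424, 0.2689]
J₁: ẑ×o_n = [1.4424, -0.4208, 0.0000], ω = ẑ
J2: z=[0.9848, 0.1736, 0.0000] o=[0.0799, -0.4530, 0.4500] → [-0.0314, 0.1783, -0.8874, 0.9848, 0.1736, 0.0000]
J3: z=[0.1228, -0.6964, -0.7071] o=[0.3728, -0.6168, 0.6621] → [-0.3100, 0.6094, -0.6540, 0.1228, -0.6964, -0.7071]
J4: z=[0.1228, -0.6964, -0.7071] o=[0.2582, -1.0171, 1.0365] → [0.2338, 0.5744, -0.5251, 0.1228, -0.6964, -0.7071]
J5: z=[-0.9378, -0.3146, 0.1470] o=[0.1558, -0.9631, 0.4989] → [0.1428, -0.3004, 0.2680, -0.9378, -0.3146, 0.1470]
J6: z=[-0.3343, 0.7033, -0.6274] o=[0.2235, -1.4221, -0.0517] → [0.2128, 0.5115, 0.4599, -0.3343, 0.7033, -0.6274]
V = J·q̇ = [1.5836, -0.5111, 0.3360, -0.2219, 0.7216, 1.0497]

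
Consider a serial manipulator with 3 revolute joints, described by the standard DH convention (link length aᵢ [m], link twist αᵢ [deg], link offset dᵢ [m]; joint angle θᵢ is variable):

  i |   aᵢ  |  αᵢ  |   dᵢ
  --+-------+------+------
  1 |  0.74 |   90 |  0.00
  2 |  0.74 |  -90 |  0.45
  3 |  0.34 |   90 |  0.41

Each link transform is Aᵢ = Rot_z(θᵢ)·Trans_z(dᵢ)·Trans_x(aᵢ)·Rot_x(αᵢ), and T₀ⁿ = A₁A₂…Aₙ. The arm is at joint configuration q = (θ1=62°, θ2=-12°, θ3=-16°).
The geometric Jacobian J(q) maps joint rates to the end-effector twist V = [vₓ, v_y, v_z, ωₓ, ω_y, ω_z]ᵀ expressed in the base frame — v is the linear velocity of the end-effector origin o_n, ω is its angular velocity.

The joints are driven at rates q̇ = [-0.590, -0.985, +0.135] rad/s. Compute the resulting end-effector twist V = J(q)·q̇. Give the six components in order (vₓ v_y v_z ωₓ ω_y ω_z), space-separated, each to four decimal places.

o_n = [1.3574, 1.3948, 0.1792]
J₁: ẑ×o_n = [-1.3948, 1.3574, 0.0000], ω = ẑ
J2: z=[0.8829, -0.4695, 0.0000] o=[0.3474, 0.6534, 0.0000] → [-0.0841, -0.1583, 1.1288, 0.8829, -0.4695, 0.0000]
J3: z=[0.0976, 0.1836, 0.9781] o=[1.0846, 1.0812, -0.1539] → [-0.2455, 0.2344, -0.0195, 0.0976, 0.1836, 0.9781]
V = J·q̇ = [0.8726, -0.6133, -1.1145, -0.8565, 0.4872, -0.4580]

0.8726 -0.6133 -1.1145 -0.8565 0.4872 -0.4580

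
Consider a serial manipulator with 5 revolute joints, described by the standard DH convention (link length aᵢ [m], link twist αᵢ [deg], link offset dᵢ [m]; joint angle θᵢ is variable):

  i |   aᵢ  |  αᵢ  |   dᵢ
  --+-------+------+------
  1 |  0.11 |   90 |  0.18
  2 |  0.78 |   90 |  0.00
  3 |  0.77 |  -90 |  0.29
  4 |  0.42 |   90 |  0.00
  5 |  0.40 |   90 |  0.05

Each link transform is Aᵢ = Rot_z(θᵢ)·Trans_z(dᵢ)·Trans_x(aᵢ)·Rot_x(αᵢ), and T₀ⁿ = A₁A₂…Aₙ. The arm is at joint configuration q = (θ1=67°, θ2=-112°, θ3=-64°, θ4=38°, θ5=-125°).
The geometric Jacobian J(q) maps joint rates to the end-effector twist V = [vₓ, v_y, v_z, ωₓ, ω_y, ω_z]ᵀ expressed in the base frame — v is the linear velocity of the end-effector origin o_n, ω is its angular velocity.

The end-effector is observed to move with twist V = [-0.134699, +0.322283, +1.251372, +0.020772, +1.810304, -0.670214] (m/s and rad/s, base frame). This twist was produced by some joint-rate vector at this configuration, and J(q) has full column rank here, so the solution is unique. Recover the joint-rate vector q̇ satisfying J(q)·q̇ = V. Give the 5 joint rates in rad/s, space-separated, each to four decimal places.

-0.8640 -0.8440 -0.8480 -0.6570 -0.8020

o_n = [-1.0849, -0.0008, -0.5772]
J₁: ẑ×o_n = [0.0008, -1.0849, 0.0000], ω = ẑ
J2: z=[0.9205, -0.3907, 0.0000] o=[0.0430, 0.1013, 0.1800] → [0.2959, 0.6970, -0.5347, 0.9205, -0.3907, 0.0000]
J3: z=[-0.3623, -0.8535, 0.3746] o=[-0.0712, -0.1677, -0.5432] → [-0.0335, -0.3921, -0.9257, -0.3623, -0.8535, 0.3746]
J4: z=[0.2720, -0.4812, -0.8333] o=[-0.8627, -0.2612, -0.7475] → [0.1350, 0.1389, -0.0361, 0.2720, -0.4812, -0.8333]
J5: z=[-0.8343, -0.5494, 0.0450] o=[-1.0641, 0.0257, -0.9789] → [-0.2195, 0.3342, 0.0107, -0.8343, -0.5494, 0.0450]
q̇ = J⁺·V = [-0.8640, -0.8440, -0.8480, -0.6570, -0.8020]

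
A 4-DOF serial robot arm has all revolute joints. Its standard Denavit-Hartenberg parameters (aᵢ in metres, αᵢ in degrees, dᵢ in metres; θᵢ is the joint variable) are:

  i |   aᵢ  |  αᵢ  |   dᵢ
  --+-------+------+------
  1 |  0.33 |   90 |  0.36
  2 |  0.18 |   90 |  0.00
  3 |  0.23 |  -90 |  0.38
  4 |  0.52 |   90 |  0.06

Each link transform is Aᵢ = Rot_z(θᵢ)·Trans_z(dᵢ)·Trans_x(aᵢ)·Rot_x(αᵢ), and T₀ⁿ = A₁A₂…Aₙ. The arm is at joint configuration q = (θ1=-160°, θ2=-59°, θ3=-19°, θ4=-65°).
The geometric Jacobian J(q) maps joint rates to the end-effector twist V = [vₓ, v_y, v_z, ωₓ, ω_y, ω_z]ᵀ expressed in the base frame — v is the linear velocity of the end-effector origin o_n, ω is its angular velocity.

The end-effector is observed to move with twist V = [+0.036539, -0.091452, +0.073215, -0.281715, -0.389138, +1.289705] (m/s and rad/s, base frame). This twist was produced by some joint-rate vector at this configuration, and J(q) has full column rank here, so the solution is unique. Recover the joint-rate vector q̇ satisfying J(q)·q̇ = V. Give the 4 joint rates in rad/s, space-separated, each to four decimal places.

0.7810 0.4020 -0.6030 -0.7100

o_n = [0.1039, -0.0576, -0.6140]
J₁: ẑ×o_n = [0.0576, 0.1039, -0.0000], ω = ẑ
J2: z=[-0.3420, 0.9397, 0.0000] o=[-0.3101, -0.1129, 0.3600] → [-0.9153, -0.3331, -0.4079, -0.3420, 0.9397, 0.0000]
J3: z=[0.8055, 0.2932, -0.5150] o=[-0.3972, -0.1446, 0.2057] → [-0.1955, 0.4022, -0.0769, 0.8055, 0.2932, -0.5150]
J4: z=[-0.4810, 0.8311, -0.2791] o=[-0.1708, -0.1418, -0.1764] → [-0.3402, -0.2871, -0.2688, -0.4810, 0.8311, -0.2791]
q̇ = J⁺·V = [0.7810, 0.4020, -0.6030, -0.7100]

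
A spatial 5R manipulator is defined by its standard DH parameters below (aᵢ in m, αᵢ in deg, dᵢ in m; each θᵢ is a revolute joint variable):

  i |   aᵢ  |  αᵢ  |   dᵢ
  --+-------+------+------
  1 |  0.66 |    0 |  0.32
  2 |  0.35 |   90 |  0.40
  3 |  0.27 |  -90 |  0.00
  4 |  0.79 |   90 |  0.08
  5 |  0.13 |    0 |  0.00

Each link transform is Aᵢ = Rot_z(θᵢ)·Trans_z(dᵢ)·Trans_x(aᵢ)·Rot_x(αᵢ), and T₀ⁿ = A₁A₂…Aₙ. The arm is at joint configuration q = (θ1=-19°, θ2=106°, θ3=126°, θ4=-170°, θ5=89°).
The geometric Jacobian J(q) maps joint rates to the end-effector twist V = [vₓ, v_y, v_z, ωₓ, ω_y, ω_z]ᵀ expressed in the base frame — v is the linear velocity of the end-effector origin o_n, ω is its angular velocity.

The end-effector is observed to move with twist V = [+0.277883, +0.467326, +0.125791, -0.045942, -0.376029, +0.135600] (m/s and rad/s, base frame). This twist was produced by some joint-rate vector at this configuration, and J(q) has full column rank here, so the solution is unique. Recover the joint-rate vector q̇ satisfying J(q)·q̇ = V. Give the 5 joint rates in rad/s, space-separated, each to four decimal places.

o_n = [0.7866, 0.2573, 0.1838]
J₁: ẑ×o_n = [-0.2573, 0.7866, 0.0000], ω = ẑ
J2: z=[0.0000, 0.0000, 1.0000] o=[0.6240, -0.2149, 0.3200] → [-0.4722, 0.1625, 0.0000, 0.0000, 0.0000, 1.0000]
J3: z=[0.9986, -0.0523, 0.0000] o=[0.6424, 0.1346, 0.7200] → [0.0281, 0.5355, 0.1300, 0.9986, -0.0523, 0.0000]
J4: z=[-0.0423, -0.8079, -0.5878] o=[0.6341, -0.0238, 0.9384] → [0.7749, -0.1216, 0.1113, -0.0423, -0.8079, -0.5878]
J5: z=[-0.9781, 0.1535, -0.1405] o=[0.7916, 0.3610, 0.2620] → [-0.0266, -0.0758, 0.1022, -0.9781, 0.1535, -0.1405]
q̇ = J⁺·V = [0.5170, -0.0390, 0.2850, 0.5070, 0.3160]

0.5170 -0.0390 0.2850 0.5070 0.3160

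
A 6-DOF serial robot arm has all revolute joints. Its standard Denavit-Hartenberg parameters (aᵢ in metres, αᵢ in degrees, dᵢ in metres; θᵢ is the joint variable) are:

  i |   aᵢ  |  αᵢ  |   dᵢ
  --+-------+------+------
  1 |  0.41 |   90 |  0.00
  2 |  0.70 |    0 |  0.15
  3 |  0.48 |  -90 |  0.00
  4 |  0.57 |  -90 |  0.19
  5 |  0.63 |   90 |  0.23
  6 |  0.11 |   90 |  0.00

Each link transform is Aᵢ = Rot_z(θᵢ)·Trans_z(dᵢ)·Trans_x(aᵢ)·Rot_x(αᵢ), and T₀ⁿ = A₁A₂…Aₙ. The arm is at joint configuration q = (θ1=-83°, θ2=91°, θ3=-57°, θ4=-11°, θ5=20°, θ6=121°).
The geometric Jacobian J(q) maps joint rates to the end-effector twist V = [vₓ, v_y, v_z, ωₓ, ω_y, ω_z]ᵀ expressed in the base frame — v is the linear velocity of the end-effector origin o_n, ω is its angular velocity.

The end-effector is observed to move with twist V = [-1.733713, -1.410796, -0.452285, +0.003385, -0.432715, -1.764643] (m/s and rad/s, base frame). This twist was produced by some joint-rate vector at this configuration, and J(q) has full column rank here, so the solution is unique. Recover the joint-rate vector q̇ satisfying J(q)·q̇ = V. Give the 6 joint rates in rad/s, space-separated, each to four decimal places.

-0.5580 -0.7990 0.0800 -0.7850 -0.8150 -0.4850

o_n = [0.1707, -1.7450, 1.6065]
J₁: ẑ×o_n = [1.7450, 0.1707, -0.0000], ω = ẑ
J2: z=[-0.9925, -0.1219, 0.0000] o=[0.0500, -0.4069, 0.0000] → [-0.1958, 1.5945, 1.3428, -0.9925, -0.1219, 0.0000]
J3: z=[-0.9925, -0.1219, 0.0000] o=[-0.1004, -0.4131, 0.6999] → [-0.1105, 0.8998, 1.3550, -0.9925, -0.1219, 0.0000]
J4: z=[-0.0681, 0.5550, 0.8290] o=[-0.0519, -0.8081, 0.9683] → [1.1309, 0.2280, -0.0597, -0.0681, 0.5550, 0.8290]
J5: z=[0.9936, -0.0374, 0.1067] o=[-0.1163, -1.1763, 1.4387] → [0.0544, -0.1361, -0.5543, 0.9936, -0.0374, 0.1067]
J6: z=[-0.0949, 0.2373, 0.9668] o=[0.0735, -1.7964, 1.6096] → [-0.0505, 0.0936, -0.0279, -0.0949, 0.2373, 0.9668]
q̇ = J⁺·V = [-0.5580, -0.7990, 0.0800, -0.7850, -0.8150, -0.4850]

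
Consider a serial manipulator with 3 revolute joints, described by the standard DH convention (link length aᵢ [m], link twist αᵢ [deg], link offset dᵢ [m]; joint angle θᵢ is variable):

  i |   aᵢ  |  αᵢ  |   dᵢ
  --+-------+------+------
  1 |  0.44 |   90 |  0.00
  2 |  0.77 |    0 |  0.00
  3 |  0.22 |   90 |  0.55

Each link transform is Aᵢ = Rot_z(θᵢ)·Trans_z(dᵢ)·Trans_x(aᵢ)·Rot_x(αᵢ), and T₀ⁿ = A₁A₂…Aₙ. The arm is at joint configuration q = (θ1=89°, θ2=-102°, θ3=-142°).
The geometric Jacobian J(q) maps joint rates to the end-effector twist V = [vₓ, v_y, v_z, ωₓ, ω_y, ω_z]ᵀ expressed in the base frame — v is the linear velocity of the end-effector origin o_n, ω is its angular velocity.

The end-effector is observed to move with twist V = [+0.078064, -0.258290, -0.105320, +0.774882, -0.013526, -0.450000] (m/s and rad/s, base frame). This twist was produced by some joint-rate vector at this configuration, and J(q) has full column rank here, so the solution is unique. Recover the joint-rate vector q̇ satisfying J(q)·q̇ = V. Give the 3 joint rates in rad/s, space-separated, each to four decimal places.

-0.4500 0.1910 0.5840

o_n = [0.5531, 0.1738, -0.5554]
J₁: ẑ×o_n = [-0.1738, 0.5531, 0.0000], ω = ẑ
J2: z=[0.9998, -0.0175, 0.0000] o=[0.0077, 0.4399, 0.0000] → [0.0097, 0.5554, -0.2565, 0.9998, -0.0175, 0.0000]
J3: z=[0.9998, -0.0175, 0.0000] o=[0.0049, 0.2799, -0.7532] → [-0.0035, -0.1977, -0.0964, 0.9998, -0.0175, 0.0000]
q̇ = J⁺·V = [-0.4500, 0.1910, 0.5840]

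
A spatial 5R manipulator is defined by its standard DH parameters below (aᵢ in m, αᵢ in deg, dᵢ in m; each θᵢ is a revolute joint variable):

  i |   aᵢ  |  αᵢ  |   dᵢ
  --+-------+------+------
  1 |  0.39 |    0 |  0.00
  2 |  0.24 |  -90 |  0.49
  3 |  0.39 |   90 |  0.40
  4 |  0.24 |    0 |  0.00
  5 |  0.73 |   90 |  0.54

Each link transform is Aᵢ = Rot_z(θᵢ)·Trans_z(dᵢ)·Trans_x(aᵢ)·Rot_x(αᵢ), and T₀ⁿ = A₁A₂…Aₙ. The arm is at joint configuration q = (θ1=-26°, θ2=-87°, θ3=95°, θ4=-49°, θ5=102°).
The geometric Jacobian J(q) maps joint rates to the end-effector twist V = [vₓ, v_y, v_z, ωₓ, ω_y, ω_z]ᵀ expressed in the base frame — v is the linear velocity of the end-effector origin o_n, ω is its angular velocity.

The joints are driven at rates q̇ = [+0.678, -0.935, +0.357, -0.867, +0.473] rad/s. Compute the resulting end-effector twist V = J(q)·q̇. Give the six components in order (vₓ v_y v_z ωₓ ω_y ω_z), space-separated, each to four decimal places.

-0.2671 0.5828 -0.2337 0.4820 0.2218 -0.2227

o_n = [0.8183, -1.1212, -0.5401]
J₁: ẑ×o_n = [1.1212, 0.8183, -0.0000], ω = ẑ
J2: z=[0.0000, 0.0000, 1.0000] o=[0.3505, -0.1710, 0.0000] → [0.9503, 0.4678, -0.0000, 0.0000, 0.0000, 1.0000]
J3: z=[0.9205, -0.3907, 0.0000] o=[0.2568, -0.3919, 0.4900] → [0.4025, 0.9482, -0.4519, 0.9205, -0.3907, 0.0000]
J4: z=[-0.3892, -0.9170, -0.0872] o=[0.6382, -0.5169, 0.1015] → [0.5357, -0.2654, 0.4003, -0.3892, -0.9170, -0.0872]
J5: z=[-0.3892, -0.9170, -0.0872] o=[0.4769, -0.4335, -0.0554] → [0.3845, -0.2184, 0.5808, -0.3892, -0.9170, -0.0872]
V = J·q̇ = [-0.2671, 0.5828, -0.2337, 0.4820, 0.2218, -0.2227]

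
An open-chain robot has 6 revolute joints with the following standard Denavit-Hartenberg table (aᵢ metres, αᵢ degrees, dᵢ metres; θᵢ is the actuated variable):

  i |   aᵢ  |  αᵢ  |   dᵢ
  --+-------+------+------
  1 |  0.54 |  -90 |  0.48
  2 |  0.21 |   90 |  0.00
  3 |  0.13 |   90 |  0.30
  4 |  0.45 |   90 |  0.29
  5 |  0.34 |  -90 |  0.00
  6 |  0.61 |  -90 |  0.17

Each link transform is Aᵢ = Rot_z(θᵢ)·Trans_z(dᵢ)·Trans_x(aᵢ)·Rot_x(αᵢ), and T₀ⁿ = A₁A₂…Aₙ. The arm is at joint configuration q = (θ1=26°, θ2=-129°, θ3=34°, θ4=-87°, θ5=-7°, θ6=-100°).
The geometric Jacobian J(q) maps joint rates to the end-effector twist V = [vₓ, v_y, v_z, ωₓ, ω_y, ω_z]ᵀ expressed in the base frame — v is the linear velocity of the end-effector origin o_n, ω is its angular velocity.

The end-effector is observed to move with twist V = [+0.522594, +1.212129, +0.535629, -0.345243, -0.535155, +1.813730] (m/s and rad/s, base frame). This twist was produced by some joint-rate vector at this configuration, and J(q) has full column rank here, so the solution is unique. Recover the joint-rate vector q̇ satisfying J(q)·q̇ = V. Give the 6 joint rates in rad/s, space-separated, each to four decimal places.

o_n = [0.9989, -0.1791, 0.8239]
J₁: ẑ×o_n = [0.1791, 0.9989, -0.0000], ω = ẑ
J2: z=[-0.4384, 0.8988, 0.0000] o=[0.4853, 0.2367, 0.4800] → [0.3091, 0.1508, -0.2793, -0.4384, 0.8988, 0.0000]
J3: z=[-0.6985, -0.3407, -0.6293] o=[0.3666, 0.1788, 0.6432] → [-0.2868, -0.2717, 0.4654, -0.6985, -0.3407, -0.6293]
J4: z=[0.0471, -0.8994, 0.4346] o=[0.0642, 0.1122, 0.5382] → [-0.1304, 0.3927, 0.8270, 0.0471, -0.8994, 0.4346]
J5: z=[0.7496, -0.2557, -0.6105] o=[0.3749, 0.0109, 0.9622] → [-0.0806, -0.2773, 0.0171, 0.7496, -0.2557, -0.6105]
J6: z=[0.1272, -0.8495, 0.5120] o=[0.5958, 0.1678, 1.1676] → [0.4696, 0.2502, 0.2983, 0.1272, -0.8495, 0.5120]
q̇ = J⁺·V = [0.2960, 0.3550, -0.5110, 0.8760, -0.8770, 0.5470]

0.2960 0.3550 -0.5110 0.8760 -0.8770 0.5470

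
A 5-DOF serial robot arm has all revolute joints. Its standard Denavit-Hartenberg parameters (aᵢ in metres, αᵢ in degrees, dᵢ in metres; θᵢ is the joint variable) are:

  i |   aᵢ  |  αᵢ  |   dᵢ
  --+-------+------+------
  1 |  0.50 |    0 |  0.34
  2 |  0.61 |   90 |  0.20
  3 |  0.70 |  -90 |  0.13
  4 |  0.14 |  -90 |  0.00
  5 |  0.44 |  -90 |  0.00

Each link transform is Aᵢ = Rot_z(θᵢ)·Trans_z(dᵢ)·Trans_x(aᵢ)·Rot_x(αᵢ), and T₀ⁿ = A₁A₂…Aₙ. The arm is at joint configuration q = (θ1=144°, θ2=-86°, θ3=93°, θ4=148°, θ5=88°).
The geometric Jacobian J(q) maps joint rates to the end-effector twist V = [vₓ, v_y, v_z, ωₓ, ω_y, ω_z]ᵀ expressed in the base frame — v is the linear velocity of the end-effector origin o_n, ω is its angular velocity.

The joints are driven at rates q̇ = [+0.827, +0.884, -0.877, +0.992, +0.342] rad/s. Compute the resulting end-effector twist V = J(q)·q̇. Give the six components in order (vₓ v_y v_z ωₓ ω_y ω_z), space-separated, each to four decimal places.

-1.2246 0.9890 -0.3130 -1.0177 -0.5210 1.4781

o_n = [0.1761, 1.1331, 1.1305]
J₁: ẑ×o_n = [-1.1331, 0.1761, 0.0000], ω = ẑ
J2: z=[0.0000, 0.0000, 1.0000] o=[-0.4045, 0.2939, 0.3400] → [-0.8392, 0.5806, 0.0000, 0.0000, 0.0000, 1.0000]
J3: z=[0.8480, -0.5299, 0.0000] o=[-0.0813, 0.8112, 0.5400] → [-0.3129, -0.5008, 0.4094, 0.8480, -0.5299, 0.0000]
J4: z=[-0.5292, -0.8469, -0.0523] o=[0.0096, 0.7112, 1.2390] → [0.1140, -0.0662, -0.0822, -0.5292, -0.8469, -0.0523]
J5: z=[0.7339, -0.4259, -0.5292] o=[-0.0500, 0.7558, 1.1205] → [0.1954, -0.1270, 0.3732, 0.7339, -0.4259, -0.5292]
V = J·q̇ = [-1.2246, 0.9890, -0.3130, -1.0177, -0.5210, 1.4781]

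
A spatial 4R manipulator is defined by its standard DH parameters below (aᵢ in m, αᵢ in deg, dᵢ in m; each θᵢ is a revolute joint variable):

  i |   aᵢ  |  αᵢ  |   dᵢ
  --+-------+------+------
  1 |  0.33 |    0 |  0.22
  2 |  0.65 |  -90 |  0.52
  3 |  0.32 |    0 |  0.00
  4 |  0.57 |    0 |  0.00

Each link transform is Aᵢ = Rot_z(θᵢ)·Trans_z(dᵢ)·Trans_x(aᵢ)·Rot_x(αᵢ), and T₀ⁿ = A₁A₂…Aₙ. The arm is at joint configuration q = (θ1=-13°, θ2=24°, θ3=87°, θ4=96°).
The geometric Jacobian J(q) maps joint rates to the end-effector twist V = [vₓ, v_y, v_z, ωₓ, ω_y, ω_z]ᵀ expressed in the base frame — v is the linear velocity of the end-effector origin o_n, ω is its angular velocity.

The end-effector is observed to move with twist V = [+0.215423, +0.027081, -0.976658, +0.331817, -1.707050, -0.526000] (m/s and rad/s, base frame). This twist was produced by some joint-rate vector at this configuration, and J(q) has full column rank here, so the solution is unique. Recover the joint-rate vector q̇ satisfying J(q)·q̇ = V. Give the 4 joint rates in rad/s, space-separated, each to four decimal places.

o_n = [0.4173, -0.0556, 0.4503]
J₁: ẑ×o_n = [0.0556, 0.4173, -0.0000], ω = ẑ
J2: z=[0.0000, 0.0000, 1.0000] o=[0.3215, -0.0742, 0.2200] → [-0.0186, 0.0957, 0.0000, 0.0000, 0.0000, 1.0000]
J3: z=[-0.1908, 0.9816, 0.0000] o=[0.9596, 0.0498, 0.7400] → [-0.2844, -0.0553, 0.5525, -0.1908, 0.9816, 0.0000]
J4: z=[-0.1908, 0.9816, 0.0000] o=[0.9760, 0.0530, 0.4204] → [0.0293, 0.0057, 0.5692, -0.1908, 0.9816, 0.0000]
q̇ = J⁺·V = [0.1220, -0.6480, -0.7890, -0.9500]

0.1220 -0.6480 -0.7890 -0.9500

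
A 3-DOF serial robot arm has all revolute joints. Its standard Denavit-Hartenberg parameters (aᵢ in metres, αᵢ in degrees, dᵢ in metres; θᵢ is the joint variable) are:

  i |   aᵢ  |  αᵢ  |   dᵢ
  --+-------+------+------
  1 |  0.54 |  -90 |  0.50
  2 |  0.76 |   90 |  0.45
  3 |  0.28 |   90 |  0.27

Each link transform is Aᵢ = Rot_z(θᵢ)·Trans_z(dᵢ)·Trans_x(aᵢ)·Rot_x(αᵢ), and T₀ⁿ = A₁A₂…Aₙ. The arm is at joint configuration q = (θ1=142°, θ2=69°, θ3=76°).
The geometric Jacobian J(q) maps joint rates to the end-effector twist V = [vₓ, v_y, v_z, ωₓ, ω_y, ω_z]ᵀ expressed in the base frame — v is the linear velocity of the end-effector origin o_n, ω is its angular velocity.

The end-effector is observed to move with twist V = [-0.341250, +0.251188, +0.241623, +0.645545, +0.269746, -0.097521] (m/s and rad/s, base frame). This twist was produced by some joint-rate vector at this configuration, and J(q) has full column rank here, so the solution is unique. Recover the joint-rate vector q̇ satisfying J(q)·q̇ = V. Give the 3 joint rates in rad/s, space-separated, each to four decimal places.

0.0340 -0.6100 -0.3670

o_n = [-1.3022, 0.1016, -0.1760]
J₁: ẑ×o_n = [-0.1016, -1.3022, 0.0000], ω = ẑ
J2: z=[-0.6157, -0.7880, 0.0000] o=[-0.4255, 0.3325, 0.5000] → [0.5327, -0.4162, -0.5487, -0.6157, -0.7880, 0.0000]
J3: z=[-0.7357, 0.5748, 0.3584] o=[-0.9172, 0.1455, -0.2095] → [0.0350, -0.1133, 0.2536, -0.7357, 0.5748, 0.3584]
q̇ = J⁺·V = [0.0340, -0.6100, -0.3670]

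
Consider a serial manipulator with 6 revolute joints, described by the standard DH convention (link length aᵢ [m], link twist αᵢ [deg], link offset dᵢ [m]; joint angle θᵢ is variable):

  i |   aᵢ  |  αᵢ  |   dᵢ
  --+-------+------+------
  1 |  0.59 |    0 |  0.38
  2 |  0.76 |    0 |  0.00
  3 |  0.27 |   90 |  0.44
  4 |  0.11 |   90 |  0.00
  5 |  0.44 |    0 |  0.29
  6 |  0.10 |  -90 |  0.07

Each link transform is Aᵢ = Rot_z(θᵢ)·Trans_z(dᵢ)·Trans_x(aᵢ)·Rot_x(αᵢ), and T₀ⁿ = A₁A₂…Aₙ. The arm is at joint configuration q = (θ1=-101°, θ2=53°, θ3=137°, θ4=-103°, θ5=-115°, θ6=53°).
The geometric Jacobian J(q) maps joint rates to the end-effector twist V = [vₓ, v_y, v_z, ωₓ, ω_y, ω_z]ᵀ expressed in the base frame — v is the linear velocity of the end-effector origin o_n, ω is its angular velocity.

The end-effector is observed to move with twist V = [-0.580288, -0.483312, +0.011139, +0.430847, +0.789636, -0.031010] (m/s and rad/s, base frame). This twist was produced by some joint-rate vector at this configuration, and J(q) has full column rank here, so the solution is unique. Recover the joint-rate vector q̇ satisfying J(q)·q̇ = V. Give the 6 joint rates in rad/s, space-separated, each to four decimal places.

o_n = [-0.0923, -1.2097, 0.9292]
J₁: ẑ×o_n = [1.2097, -0.0923, 0.0000], ω = ẑ
J2: z=[0.0000, 0.0000, 1.0000] o=[-0.1126, -0.5792, 0.3800] → [0.6305, 0.0202, -0.0000, 0.0000, 0.0000, 1.0000]
J3: z=[0.0000, 0.0000, 1.0000] o=[0.3960, -1.1440, 0.3800] → [0.0657, -0.4883, 0.0000, 0.0000, 0.0000, 1.0000]
J4: z=[0.9998, -0.0175, 0.0000] o=[0.4007, -0.8740, 0.8200] → [-0.0019, -0.1092, -0.3442, 0.9998, -0.0175, 0.0000]
J5: z=[-0.0170, -0.9742, 0.2250] o=[0.4002, -0.8987, 0.7128] → [-0.1409, -0.1071, -0.4746, -0.0170, -0.9742, 0.2250]
J6: z=[-0.0170, -0.9742, 0.2250] o=[-0.0027, -1.1325, 0.9592] → [0.0466, -0.0207, -0.0860, -0.0170, -0.9742, 0.2250]
q̇ = J⁺·V = [-0.2120, -0.6190, 0.9840, 0.4170, -0.2170, -0.6010]

-0.2120 -0.6190 0.9840 0.4170 -0.2170 -0.6010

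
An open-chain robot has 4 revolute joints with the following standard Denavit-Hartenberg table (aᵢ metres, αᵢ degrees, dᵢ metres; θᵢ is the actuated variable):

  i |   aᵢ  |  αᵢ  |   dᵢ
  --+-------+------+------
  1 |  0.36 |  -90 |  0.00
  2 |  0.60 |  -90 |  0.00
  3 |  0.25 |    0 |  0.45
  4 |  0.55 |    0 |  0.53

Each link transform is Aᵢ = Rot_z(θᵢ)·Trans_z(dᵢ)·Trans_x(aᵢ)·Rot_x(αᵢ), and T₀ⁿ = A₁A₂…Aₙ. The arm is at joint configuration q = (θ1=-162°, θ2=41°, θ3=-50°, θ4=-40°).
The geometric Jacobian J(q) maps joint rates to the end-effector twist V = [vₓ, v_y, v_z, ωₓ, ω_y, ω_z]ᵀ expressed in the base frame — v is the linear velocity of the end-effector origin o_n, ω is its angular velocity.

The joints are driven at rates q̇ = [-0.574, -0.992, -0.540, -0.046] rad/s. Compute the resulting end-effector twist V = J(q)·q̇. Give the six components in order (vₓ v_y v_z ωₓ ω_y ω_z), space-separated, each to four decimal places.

-1.2927 -0.3355 0.2110 -0.6722 0.8246 -0.1317

o_n = [-0.0478, -0.7952, -1.2387]
J₁: ẑ×o_n = [0.7952, -0.0478, 0.0000], ω = ẑ
J2: z=[0.3090, -0.9511, 0.0000] o=[-0.3424, -0.1112, 0.0000] → [1.1781, 0.3828, 0.0688, 0.3090, -0.9511, 0.0000]
J3: z=[0.6239, 0.2027, -0.7547] o=[-0.7730, -0.2512, -0.3936] → [-0.5819, -0.0201, -0.4865, 0.6239, 0.2027, -0.7547]
J4: z=[0.6239, 0.2027, -0.7547] o=[-0.5484, -0.3796, -0.8387] → [-0.3948, -0.1283, -0.3608, 0.6239, 0.2027, -0.7547]
V = J·q̇ = [-1.2927, -0.3355, 0.2110, -0.6722, 0.8246, -0.1317]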